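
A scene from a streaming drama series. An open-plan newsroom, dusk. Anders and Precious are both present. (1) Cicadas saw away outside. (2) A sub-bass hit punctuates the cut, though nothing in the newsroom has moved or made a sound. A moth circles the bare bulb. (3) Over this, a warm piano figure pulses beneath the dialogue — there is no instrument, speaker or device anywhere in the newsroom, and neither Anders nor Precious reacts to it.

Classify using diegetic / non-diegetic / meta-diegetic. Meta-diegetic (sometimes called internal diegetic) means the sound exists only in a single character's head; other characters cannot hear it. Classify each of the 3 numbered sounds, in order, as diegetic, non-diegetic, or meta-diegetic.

diegetic, non-diegetic, non-diegetic

Sound (1): cicadas is part of the location's real environment, so diegetic.
Sound (2): nothing in the scene produces it; it's an accent added for the audience, so non-diegetic.
(3) is non-diegetic: nothing in the newsroom produces it and the characters don't hear it — pure soundtrack.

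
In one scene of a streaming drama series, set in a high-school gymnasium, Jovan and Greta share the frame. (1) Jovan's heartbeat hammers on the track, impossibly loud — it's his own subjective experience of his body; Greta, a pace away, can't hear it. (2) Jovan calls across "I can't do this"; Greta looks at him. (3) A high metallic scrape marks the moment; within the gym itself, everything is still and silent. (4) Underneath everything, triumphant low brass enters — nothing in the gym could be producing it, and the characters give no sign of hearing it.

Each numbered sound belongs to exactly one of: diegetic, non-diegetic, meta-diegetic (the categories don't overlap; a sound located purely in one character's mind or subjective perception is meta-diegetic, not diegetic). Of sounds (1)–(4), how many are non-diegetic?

2

(1) point-of-audition from inside Jovan's body; not a sound in the room → meta-diegetic.
(2) is diegetic: spoken by a character present in the story world.
(3) is non-diegetic: it's a sound-design accent with no in-world source; no one in the scene can hear it.
(4) it has no source in the story world and no character can hear it — it's underscore → non-diegetic.
Non-diegetic: (3), (4) — that's 2.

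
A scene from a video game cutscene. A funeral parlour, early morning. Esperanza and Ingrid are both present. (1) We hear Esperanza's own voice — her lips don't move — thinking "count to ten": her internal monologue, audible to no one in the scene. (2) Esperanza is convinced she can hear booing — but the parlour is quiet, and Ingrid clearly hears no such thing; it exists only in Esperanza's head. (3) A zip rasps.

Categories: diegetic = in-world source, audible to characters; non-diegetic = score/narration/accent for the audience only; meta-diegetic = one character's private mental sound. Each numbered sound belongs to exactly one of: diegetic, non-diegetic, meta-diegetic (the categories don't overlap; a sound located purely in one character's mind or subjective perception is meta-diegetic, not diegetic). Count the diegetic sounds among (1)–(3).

Sound (1): internal monologue — inside Esperanza's mind, not spoken into the scene, so meta-diegetic.
(2) subjective to Esperanza: the parlour is silent and Ingrid hears nothing → meta-diegetic.
(3) is diegetic: the sound comes from a zip physically present in the location.
So 1 of the 3 is diegetic: (3).

1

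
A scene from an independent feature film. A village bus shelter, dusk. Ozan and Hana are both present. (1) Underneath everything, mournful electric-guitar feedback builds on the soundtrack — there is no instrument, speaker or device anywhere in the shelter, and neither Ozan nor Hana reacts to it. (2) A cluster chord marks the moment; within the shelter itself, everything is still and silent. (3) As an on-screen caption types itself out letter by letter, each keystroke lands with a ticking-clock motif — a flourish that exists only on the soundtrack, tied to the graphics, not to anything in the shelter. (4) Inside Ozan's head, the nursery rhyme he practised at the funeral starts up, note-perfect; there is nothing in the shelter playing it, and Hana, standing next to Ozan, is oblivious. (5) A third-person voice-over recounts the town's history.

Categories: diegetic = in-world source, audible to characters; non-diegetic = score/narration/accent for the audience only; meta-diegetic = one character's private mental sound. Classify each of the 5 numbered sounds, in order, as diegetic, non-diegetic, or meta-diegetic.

(1) is non-diegetic: it has no source in the story world and no character can hear it — it's underscore.
(2) is non-diegetic: nothing in the scene produces it; it's an accent added for the audience.
(3) is non-diegetic: sound married to a title/caption — outside the diegesis by definition.
(4) it lives in Ozan's subjectivity, not in the shelter → meta-diegetic.
(5) is non-diegetic: the narrator exists outside the story world, addressing only the audience.

non-diegetic, non-diegetic, non-diegetic, meta-diegetic, non-diegetic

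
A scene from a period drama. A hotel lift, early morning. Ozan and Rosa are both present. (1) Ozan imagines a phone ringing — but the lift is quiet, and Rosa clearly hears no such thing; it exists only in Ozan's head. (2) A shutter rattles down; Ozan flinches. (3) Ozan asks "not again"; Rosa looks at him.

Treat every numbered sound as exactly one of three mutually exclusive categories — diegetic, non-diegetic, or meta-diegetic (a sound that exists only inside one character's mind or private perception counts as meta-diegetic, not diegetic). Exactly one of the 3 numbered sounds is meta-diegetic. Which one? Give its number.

(1) is meta-diegetic: the sound is imagined by Ozan; nothing in the story world is producing it and Rosa can't hear it.
(2) is diegetic: the sound comes from a shutter physically present in the location.
(3) on-screen dialogue — Ozan speaks and Rosa is there to hear → diegetic.
Only (1) is meta-diegetic.

1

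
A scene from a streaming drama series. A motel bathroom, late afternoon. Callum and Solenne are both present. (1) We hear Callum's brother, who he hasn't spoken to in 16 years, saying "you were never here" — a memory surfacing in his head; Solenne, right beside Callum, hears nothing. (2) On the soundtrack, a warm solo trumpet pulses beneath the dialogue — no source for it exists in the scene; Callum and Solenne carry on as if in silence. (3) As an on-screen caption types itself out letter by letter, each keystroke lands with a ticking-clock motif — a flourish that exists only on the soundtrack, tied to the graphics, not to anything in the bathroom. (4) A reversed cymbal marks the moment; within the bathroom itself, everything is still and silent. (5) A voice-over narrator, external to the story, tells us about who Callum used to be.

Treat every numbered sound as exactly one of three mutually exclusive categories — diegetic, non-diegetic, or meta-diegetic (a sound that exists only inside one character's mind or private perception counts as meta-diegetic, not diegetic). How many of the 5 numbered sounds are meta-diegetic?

1

Sound (1): a remembered line, private to Callum — not present in the room, not audible to Solenne, so meta-diegetic.
Sound (2): it has no source in the story world and no character can hear it — it's underscore, so non-diegetic.
Sound (3): the caption isn't part of the story world, so neither is the sound tied to it, so non-diegetic.
Sound (4): an editorial stinger — it belongs to the cut, not the story world, so non-diegetic.
(5) is non-diegetic: external voice-over — not a character, not heard by anyone in the scene.
Meta-diegetic: (1) — that's 1.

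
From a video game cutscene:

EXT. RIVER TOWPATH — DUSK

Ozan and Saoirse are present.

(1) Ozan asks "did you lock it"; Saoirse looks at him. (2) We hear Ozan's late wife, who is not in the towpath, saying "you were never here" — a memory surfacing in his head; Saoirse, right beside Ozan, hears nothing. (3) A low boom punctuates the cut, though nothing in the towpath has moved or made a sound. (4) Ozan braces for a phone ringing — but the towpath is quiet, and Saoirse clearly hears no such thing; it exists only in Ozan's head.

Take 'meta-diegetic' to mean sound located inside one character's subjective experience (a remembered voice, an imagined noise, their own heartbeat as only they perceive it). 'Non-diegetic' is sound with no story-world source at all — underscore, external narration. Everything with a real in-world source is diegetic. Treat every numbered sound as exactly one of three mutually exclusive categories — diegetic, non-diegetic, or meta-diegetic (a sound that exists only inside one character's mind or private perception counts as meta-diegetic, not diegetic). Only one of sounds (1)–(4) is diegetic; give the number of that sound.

(1) spoken by a character present in the story world → diegetic.
Sound (2): a remembered line, private to Ozan — not present in the room, not audible to Saoirse, so meta-diegetic.
Sound (3): an editorial stinger — it belongs to the cut, not the story world, so non-diegetic.
(4) subjective to Ozan: the towpath is silent and Saoirse hears nothing → meta-diegetic.
Only (1) is diegetic.

1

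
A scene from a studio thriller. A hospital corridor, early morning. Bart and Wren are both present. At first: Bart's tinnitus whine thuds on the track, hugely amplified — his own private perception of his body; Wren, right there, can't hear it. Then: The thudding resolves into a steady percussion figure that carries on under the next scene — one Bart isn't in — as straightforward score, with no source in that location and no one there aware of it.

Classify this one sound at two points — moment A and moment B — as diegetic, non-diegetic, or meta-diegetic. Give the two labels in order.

Moment A: it's Bart's subjective body sound, inaudible to Wren → meta-diegetic.
Moment B: detached from Bart and playing as sourceless score over a scene he isn't in — for the audience only → non-diegetic.

meta-diegetic, non-diegetic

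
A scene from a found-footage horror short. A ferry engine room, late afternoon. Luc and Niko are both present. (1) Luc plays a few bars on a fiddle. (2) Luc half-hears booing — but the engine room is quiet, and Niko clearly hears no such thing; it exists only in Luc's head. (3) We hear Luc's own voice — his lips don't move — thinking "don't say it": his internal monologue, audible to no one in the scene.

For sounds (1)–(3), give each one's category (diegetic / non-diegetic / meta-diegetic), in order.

diegetic, meta-diegetic, meta-diegetic

Sound (1): a character is playing a fiddle on screen, so diegetic.
Sound (2): the sound is imagined by Luc; nothing in the story world is producing it and Niko can't hear it, so meta-diegetic.
Sound (3): internal monologue — inside Luc's mind, not spoken into the scene, so meta-diegetic.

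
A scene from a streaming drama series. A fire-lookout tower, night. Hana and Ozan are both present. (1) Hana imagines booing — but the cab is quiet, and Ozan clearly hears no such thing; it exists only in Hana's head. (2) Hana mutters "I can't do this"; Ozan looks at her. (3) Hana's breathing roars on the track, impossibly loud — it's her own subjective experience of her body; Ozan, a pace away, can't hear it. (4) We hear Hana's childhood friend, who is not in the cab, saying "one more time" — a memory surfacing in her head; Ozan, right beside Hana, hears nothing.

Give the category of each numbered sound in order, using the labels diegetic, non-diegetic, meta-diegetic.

(1) is meta-diegetic: subjective to Hana: the cab is silent and Ozan hears nothing.
Sound (2): spoken by a character present in the story world, so diegetic.
(3) is meta-diegetic: it's Hana's internal bodily sensation rendered as sound; only Hana 'hears' it.
(4) a remembered line, private to Hana — not present in the room, not audible to Ozan → meta-diegetic.

meta-diegetic, diegetic, meta-diegetic, meta-diegetic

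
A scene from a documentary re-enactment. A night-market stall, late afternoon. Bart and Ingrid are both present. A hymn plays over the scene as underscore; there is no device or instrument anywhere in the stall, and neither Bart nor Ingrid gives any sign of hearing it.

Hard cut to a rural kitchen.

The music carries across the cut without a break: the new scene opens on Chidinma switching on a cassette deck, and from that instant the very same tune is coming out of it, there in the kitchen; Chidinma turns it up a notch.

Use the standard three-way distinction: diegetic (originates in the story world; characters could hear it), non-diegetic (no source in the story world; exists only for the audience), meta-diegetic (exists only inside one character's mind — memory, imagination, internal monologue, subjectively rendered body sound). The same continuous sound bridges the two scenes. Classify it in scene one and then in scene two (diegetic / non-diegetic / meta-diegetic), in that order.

Scene one: there's no in-world source anywhere and no character hears it — underscore for the audience only → non-diegetic.
Scene two: once Chidinma turns on a cassette deck, the music has a real source in the story world and Chidinma reacts to it → diegetic.

non-diegetic, diegetic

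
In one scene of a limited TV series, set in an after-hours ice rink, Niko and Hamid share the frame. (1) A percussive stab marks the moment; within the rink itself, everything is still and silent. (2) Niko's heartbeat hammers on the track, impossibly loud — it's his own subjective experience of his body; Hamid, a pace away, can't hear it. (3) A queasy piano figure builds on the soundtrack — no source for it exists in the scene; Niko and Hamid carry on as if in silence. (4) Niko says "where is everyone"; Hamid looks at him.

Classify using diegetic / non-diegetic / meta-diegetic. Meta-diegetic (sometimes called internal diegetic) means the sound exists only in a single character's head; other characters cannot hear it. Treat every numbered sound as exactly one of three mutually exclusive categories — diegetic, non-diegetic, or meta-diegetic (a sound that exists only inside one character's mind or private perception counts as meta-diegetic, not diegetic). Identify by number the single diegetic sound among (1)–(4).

Sound (1): an editorial stinger — it belongs to the cut, not the story world, so non-diegetic.
Sound (2): it's Niko's internal bodily sensation rendered as sound; only Niko 'hears' it, so meta-diegetic.
(3) nothing in the rink produces it and the characters don't hear it — pure soundtrack → non-diegetic.
(4) is diegetic: spoken by a character present in the story world.
Only (4) is diegetic.

4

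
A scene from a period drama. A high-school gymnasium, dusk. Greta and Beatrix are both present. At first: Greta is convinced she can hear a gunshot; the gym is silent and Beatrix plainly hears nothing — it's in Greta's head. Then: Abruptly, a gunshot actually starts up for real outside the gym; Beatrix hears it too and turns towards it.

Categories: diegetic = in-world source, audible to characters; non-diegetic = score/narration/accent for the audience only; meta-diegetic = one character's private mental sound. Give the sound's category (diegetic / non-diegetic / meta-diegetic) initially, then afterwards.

Initially: only Greta 'hears' it — imagined, in her mind → meta-diegetic.
Afterwards: now there's a real external source and Beatrix hears it too — in the story world → diegetic.

meta-diegetic, diegetic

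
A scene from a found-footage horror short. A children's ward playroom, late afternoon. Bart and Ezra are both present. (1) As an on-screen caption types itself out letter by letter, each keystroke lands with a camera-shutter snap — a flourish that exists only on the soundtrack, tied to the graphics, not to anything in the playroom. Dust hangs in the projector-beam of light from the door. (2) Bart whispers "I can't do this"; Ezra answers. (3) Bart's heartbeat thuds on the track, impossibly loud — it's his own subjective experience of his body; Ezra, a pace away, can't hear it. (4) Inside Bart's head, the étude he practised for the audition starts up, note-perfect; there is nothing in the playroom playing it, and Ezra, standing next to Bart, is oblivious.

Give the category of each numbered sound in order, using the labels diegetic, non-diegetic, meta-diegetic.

non-diegetic, diegetic, meta-diegetic, meta-diegetic

(1) it accompanies on-screen graphics, not anything inside the story world → non-diegetic.
(2) on-screen dialogue — Bart speaks and Ezra is there to hear → diegetic.
Sound (3): a subjective body sound — Bart's private perception, inaudible to Ezra, so meta-diegetic.
(4) is meta-diegetic: remembered music, private to Bart — Ezra is oblivious because it isn't in the room.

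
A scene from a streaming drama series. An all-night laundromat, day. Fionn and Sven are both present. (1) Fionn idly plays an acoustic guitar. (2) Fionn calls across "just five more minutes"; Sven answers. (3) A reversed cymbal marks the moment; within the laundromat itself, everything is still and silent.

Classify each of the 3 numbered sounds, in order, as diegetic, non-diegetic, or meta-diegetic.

(1) is diegetic: Fionn is producing the music live, in the story world.
Sound (2): Fionn is a character speaking aloud in the scene, so diegetic.
(3) it's a sound-design accent with no in-world source; no one in the scene can hear it → non-diegetic.

diegetic, diegetic, non-diegetic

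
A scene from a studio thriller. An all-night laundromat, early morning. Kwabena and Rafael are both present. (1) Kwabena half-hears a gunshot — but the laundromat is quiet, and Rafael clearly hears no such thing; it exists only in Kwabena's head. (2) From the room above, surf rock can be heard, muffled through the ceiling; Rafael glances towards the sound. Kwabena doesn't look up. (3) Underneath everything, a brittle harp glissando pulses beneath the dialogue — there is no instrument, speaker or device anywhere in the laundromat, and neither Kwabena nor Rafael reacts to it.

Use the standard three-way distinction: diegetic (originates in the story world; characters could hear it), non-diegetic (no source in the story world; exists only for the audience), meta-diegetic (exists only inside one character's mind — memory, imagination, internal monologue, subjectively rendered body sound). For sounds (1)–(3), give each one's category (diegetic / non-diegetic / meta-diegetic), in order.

meta-diegetic, diegetic, non-diegetic

Sound (1): the sound is imagined by Kwabena; nothing in the story world is producing it and Rafael can't hear it, so meta-diegetic.
(2) the music has an off-screen but real-world source and a character hears it → diegetic.
(3) is non-diegetic: score with no on-screen or off-screen source; it exists for the audience alone.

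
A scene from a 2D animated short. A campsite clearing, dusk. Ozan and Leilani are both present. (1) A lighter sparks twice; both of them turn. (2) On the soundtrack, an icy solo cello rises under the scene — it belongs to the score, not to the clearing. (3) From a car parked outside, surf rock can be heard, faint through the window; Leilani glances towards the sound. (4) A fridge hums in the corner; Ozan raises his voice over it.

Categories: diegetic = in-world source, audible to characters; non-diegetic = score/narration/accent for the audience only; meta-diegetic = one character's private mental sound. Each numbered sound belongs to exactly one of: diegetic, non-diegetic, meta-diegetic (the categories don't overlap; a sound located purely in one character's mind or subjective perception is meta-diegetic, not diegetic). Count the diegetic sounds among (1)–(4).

3

Sound (1): an in-world source (a lighter); characters could hear it, so diegetic.
Sound (2): it has no source in the story world and no character can hear it — it's underscore, so non-diegetic.
Sound (3): it's coming from a car parked outside — a location within the story world — and Leilani reacts, so diegetic.
Sound (4): a fridge is part of the location's real environment, so diegetic.
Diegetic: (1), (3), (4) — that's 3.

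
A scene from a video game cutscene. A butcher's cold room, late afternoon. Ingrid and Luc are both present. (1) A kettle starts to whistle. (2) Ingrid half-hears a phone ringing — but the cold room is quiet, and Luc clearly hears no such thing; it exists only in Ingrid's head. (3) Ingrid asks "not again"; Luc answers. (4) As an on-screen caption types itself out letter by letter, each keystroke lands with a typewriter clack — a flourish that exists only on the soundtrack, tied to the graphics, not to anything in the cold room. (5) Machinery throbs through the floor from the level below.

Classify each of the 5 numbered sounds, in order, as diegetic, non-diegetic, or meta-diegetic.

diegetic, meta-diegetic, diegetic, non-diegetic, diegetic

(1) is diegetic: a kettle is a real object/event in the scene's world.
(2) subjective to Ingrid: the cold room is silent and Luc hears nothing → meta-diegetic.
(3) on-screen dialogue — Ingrid speaks and Luc is there to hear → diegetic.
(4) is non-diegetic: the caption isn't part of the story world, so neither is the sound tied to it.
Sound (5): it's the actual ambient sound of the location, so diegetic.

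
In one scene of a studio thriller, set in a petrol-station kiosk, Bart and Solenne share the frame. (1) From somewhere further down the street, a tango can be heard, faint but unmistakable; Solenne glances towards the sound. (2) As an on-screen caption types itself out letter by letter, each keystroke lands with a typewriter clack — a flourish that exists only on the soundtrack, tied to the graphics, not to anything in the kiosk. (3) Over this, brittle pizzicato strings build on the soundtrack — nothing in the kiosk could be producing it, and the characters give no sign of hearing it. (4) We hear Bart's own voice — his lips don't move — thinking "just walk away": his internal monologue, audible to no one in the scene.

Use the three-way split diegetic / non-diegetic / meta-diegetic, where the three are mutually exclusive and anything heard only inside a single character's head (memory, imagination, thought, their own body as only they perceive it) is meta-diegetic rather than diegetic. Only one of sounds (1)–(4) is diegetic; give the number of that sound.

1

(1) the music has an off-screen but real-world source and a character hears it → diegetic.
(2) is non-diegetic: sound married to a title/caption — outside the diegesis by definition.
Sound (3): nothing in the kiosk produces it and the characters don't hear it — pure soundtrack, so non-diegetic.
(4) Bart's thought-voice: a private mental sound no other character can hear → meta-diegetic.
Only (1) is diegetic.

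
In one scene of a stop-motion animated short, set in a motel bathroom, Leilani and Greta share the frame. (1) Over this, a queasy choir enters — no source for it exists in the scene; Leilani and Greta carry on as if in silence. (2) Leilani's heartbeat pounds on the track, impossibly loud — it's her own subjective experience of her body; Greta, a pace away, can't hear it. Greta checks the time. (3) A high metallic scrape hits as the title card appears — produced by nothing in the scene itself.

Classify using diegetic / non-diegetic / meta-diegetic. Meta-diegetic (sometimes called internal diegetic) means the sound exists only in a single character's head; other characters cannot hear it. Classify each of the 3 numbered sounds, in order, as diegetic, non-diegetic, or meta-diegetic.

non-diegetic, meta-diegetic, non-diegetic

(1) is non-diegetic: nothing in the bathroom produces it and the characters don't hear it — pure soundtrack.
(2) is meta-diegetic: it's Leilani's internal bodily sensation rendered as sound; only Leilani 'hears' it.
(3) is non-diegetic: it's a sound-design accent with no in-world source; no one in the scene can hear it.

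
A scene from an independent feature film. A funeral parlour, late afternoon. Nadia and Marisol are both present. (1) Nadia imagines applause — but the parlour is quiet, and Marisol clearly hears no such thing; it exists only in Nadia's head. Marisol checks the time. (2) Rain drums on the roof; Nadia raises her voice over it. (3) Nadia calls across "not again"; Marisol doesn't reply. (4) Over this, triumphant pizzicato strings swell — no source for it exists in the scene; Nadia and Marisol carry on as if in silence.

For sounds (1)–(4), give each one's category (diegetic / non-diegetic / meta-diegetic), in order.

meta-diegetic, diegetic, diegetic, non-diegetic

(1) is meta-diegetic: the sound is imagined by Nadia; nothing in the story world is producing it and Marisol can't hear it.
(2) ambient/room sound belonging to the story's physical space → diegetic.
(3) on-screen dialogue — Nadia speaks and Marisol is there to hear → diegetic.
(4) score with no on-screen or off-screen source; it exists for the audience alone → non-diegetic.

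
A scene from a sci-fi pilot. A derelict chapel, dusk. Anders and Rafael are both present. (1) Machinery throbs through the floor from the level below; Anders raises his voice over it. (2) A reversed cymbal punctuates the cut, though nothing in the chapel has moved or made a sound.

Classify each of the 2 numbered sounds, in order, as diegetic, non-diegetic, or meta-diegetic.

Sound (1): machinery is part of the location's real environment, so diegetic.
Sound (2): an editorial stinger — it belongs to the cut, not the story world, so non-diegetic.

diegetic, non-diegetic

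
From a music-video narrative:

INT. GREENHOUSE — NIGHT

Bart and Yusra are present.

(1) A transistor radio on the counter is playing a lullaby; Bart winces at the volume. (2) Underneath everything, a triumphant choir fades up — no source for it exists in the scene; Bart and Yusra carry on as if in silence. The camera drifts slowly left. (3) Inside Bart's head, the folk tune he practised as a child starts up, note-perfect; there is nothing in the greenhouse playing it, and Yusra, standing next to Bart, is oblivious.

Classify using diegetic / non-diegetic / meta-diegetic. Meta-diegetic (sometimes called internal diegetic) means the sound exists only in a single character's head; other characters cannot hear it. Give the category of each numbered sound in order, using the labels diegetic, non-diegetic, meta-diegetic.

(1) a transistor radio is a physical source in the scene and Bart reacts to it → diegetic.
(2) is non-diegetic: it has no source in the story world and no character can hear it — it's underscore.
(3) it lives in Bart's subjectivity, not in the greenhouse → meta-diegetic.

diegetic, non-diegetic, meta-diegetic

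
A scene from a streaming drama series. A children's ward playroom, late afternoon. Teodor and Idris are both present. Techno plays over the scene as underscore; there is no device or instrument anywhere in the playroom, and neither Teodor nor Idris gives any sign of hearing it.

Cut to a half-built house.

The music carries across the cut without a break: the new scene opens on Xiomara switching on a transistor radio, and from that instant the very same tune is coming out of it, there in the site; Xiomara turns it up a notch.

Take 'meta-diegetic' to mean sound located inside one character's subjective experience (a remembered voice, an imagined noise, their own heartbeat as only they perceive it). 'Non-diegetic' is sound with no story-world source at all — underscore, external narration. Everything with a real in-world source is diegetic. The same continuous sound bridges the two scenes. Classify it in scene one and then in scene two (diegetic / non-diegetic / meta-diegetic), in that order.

non-diegetic, diegetic

Scene one: there's no in-world source anywhere and no character hears it — underscore for the audience only → non-diegetic.
Scene two: once Xiomara turns on a transistor radio, the music has a real source in the story world and Xiomara reacts to it → diegetic.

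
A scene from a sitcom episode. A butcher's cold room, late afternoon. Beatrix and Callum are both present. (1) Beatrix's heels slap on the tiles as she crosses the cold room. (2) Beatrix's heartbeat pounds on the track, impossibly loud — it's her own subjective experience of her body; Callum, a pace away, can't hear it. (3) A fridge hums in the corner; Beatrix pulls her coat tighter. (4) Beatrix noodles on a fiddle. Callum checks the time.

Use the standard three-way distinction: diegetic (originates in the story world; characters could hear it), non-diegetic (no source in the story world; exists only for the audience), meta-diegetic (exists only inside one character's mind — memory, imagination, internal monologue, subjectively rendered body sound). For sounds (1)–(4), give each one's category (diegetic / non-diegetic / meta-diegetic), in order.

diegetic, meta-diegetic, diegetic, diegetic

(1) it's the physical sound of Beatrix moving in the space → diegetic.
Sound (2): point-of-audition from inside Beatrix's body; not a sound in the room, so meta-diegetic.
(3) ambient/room sound belonging to the story's physical space → diegetic.
(4) is diegetic: Beatrix is producing the music live, in the story world.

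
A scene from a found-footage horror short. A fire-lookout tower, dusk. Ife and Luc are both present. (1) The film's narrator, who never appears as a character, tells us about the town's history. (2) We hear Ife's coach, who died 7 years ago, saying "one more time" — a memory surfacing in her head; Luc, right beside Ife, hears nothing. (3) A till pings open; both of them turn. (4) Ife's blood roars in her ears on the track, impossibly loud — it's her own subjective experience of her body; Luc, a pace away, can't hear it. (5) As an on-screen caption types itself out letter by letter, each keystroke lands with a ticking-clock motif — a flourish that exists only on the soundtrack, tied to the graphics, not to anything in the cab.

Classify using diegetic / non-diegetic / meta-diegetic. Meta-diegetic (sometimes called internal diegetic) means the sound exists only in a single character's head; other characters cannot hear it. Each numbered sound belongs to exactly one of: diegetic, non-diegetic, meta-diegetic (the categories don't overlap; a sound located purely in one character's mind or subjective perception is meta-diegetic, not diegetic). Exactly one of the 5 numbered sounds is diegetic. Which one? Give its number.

3

(1) commentary laid over the scene from outside the fiction → non-diegetic.
Sound (2): a remembered line, private to Ife — not present in the room, not audible to Luc, so meta-diegetic.
Sound (3): an in-world source (a till); characters could hear it, so diegetic.
(4) is meta-diegetic: a subjective body sound — Ife's private perception, inaudible to Luc.
(5) it accompanies on-screen graphics, not anything inside the story world → non-diegetic.
Only (3) is diegetic.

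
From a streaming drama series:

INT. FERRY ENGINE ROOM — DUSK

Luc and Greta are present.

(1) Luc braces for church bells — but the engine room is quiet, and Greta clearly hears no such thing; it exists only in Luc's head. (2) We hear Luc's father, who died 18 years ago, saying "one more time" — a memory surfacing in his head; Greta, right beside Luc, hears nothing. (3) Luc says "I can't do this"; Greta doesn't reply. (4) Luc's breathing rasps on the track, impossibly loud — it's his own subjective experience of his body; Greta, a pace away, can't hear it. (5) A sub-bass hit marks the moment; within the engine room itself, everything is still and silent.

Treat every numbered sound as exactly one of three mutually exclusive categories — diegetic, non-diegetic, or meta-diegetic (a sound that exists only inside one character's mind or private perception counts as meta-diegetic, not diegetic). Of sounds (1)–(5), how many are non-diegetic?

1

Sound (1): subjective to Luc: the engine room is silent and Greta hears nothing, so meta-diegetic.
(2) is meta-diegetic: the voice is a memory playing only inside Luc's mind; Greta can't hear it.
Sound (3): spoken by a character present in the story world, so diegetic.
Sound (4): it's Luc's internal bodily sensation rendered as sound; only Luc 'hears' it, so meta-diegetic.
Sound (5): nothing in the scene produces it; it's an accent added for the audience, so non-diegetic.
So 1 of the 5 is non-diegetic: (5).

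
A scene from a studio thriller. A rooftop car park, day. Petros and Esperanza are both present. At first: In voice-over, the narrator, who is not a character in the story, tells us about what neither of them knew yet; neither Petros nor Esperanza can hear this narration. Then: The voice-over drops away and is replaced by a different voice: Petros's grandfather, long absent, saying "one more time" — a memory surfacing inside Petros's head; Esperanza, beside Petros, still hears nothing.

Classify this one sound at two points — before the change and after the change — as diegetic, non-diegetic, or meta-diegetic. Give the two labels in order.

Before the change: the external narrator addresses only the audience — outside the story world → non-diegetic.
After the change: the replacement voice is a memory inside Petros's mind specifically → meta-diegetic.

non-diegetic, meta-diegetic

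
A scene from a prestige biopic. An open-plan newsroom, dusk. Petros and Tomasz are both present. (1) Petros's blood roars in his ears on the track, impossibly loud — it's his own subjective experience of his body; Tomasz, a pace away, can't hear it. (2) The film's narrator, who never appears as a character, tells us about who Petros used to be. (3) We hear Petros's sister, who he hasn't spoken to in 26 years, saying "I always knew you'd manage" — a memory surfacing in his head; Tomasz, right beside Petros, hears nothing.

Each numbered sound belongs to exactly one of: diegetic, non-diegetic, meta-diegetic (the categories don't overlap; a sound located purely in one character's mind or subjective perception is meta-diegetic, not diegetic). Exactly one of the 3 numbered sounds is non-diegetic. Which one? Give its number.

2

(1) a subjective body sound — Petros's private perception, inaudible to Tomasz → meta-diegetic.
(2) is non-diegetic: the narrator exists outside the story world, addressing only the audience.
(3) the voice is a memory playing only inside Petros's mind; Tomasz can't hear it → meta-diegetic.
Only (2) is non-diegetic.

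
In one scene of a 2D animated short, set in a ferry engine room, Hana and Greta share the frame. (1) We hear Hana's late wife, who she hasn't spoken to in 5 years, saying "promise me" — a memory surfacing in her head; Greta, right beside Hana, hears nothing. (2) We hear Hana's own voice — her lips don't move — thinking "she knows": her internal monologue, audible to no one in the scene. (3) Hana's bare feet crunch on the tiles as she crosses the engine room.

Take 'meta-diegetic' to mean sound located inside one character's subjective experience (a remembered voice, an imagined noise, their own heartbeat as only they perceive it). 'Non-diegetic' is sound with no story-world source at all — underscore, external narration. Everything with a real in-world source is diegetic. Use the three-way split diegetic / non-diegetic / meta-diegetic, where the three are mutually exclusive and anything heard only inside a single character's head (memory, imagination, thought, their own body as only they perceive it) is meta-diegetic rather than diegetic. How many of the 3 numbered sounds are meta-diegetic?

(1) the voice is a memory playing only inside Hana's mind; Greta can't hear it → meta-diegetic.
Sound (2): internal monologue — inside Hana's mind, not spoken into the scene, so meta-diegetic.
(3) a character's body making contact with the set — an in-world sound → diegetic.
Meta-diegetic: (1), (2) — that's 2.

2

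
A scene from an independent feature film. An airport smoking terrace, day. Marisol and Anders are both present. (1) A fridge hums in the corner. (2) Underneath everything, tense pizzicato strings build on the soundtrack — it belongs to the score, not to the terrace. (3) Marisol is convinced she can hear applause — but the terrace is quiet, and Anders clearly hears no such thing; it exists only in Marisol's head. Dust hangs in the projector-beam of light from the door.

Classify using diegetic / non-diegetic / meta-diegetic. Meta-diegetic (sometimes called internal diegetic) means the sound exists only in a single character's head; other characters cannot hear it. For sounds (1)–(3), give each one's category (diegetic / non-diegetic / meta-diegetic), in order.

diegetic, non-diegetic, meta-diegetic

(1) ambient/room sound belonging to the story's physical space → diegetic.
(2) score with no on-screen or off-screen source; it exists for the audience alone → non-diegetic.
(3) is meta-diegetic: the sound is imagined by Marisol; nothing in the story world is producing it and Anders can't hear it.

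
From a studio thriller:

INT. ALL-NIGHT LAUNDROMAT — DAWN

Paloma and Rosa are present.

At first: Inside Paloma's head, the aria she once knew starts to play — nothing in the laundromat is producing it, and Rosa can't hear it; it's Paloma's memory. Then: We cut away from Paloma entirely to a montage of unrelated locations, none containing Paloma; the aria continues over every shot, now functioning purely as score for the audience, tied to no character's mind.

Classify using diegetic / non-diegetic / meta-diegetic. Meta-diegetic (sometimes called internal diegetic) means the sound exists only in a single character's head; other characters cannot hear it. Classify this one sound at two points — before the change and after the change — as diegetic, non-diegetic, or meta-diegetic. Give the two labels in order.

Before the change: the music lives inside Paloma's mind alone; Rosa can't hear it → meta-diegetic.
After the change: once it plays over shots Paloma isn't in, detached from any character's subjectivity, it's conventional underscore → non-diegetic.

meta-diegetic, non-diegetic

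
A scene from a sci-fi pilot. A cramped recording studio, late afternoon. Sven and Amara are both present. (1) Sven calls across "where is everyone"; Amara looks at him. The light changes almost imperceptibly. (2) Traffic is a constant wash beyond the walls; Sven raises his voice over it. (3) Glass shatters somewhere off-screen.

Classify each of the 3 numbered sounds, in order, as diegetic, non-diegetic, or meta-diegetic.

diegetic, diegetic, diegetic

Sound (1): on-screen dialogue — Sven speaks and Amara is there to hear, so diegetic.
(2) traffic is part of the location's real environment → diegetic.
Sound (3): the sound comes from glass physically present in the location, so diegetic.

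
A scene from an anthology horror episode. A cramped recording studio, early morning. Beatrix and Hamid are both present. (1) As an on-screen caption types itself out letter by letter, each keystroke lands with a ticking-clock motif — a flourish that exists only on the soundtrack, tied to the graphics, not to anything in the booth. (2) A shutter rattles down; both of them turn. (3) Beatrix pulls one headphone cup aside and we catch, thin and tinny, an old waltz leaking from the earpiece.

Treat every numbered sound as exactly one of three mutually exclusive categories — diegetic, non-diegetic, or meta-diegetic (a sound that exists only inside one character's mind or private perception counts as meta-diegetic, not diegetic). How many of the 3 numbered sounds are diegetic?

(1) is non-diegetic: the caption isn't part of the story world, so neither is the sound tied to it.
(2) is diegetic: a shutter is a real object/event in the scene's world.
(3) is diegetic: it's leaking from a physical pair of headphones in the scene.
Diegetic: (2), (3) — that's 2.

2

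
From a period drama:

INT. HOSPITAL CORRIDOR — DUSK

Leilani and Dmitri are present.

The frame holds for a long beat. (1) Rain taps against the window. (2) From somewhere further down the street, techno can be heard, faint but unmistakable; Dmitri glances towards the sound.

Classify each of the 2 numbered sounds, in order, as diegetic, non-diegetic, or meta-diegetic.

diegetic, diegetic

(1) ambient/room sound belonging to the story's physical space → diegetic.
(2) the music has an off-screen but real-world source and a character hears it → diegetic.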